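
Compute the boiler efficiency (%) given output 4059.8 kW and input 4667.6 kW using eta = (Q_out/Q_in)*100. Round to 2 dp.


eta = (4059.8/4667.6)*100 = 86.98 %

86.98 %


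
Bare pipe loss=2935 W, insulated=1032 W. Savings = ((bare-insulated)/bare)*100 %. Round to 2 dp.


Savings = ((2935-1032)/2935)*100 = 64.84 %

64.84 %


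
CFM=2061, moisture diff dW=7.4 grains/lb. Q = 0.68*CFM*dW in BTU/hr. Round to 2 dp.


Q = 0.68 * 2061 * 7.4 = 10370.95 BTU/hr

10370.95 BTU/hr


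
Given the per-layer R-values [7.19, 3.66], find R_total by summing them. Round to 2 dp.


R_total = 7.19 + 3.66 = 10.85

10.85


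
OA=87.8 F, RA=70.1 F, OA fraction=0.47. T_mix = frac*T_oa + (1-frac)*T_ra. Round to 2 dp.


T_mix = 0.47*87.8 + 0.53*70.1 = 78.42 F

78.42 F


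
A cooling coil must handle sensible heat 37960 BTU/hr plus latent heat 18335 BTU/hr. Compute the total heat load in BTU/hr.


Qt = 37960 + 18335 = 56295 BTU/hr

56295 BTU/hr


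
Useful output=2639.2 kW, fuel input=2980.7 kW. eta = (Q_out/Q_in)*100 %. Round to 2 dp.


eta = (2639.2/2980.7)*100 = 88.54 %

88.54 %


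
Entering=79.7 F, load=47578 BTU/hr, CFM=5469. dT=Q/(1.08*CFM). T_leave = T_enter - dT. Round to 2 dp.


dT = 47578/(1.08*5469) = 8.0552
T_leave = 79.7 - 8.0552 = 71.64 F

71.64 F


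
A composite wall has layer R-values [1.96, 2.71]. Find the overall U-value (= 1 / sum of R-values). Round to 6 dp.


R_total = 1.96 + 2.71 = 4.67
U = 1/4.67 = 0.214133

0.214133


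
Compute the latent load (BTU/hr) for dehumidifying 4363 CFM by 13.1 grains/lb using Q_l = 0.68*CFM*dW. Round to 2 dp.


Q = 0.68 * 4363 * 13.1 = 38865.60 BTU/hr

38865.60 BTU/hr


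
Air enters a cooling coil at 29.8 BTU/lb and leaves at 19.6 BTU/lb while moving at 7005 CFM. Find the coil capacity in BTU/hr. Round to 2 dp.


Q = 4.5 * 7005 * (29.8 - 19.6) = 321529.50 BTU/hr

321529.50 BTU/hr


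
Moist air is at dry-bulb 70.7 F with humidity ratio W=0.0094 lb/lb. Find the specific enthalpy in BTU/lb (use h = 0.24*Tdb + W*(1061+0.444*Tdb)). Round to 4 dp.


h = 0.24*70.7 + 0.0094*(1061+0.444*70.7) = 27.2365 BTU/lb

27.2365 BTU/lb


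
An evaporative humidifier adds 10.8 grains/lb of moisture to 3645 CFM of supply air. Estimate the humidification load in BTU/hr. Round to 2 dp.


Q = 0.68 * 3645 * 10.8 = 26768.88 BTU/hr

26768.88 BTU/hr


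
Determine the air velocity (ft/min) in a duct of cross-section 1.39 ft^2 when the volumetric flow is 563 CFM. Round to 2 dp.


V = 563 / 1.39 = 405.04 ft/min

405.04 ft/min


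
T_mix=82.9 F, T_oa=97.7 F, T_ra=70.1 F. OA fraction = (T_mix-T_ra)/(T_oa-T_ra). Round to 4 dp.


frac = (82.9 - 70.1) / (97.7 - 70.1) = 0.4638

0.4638


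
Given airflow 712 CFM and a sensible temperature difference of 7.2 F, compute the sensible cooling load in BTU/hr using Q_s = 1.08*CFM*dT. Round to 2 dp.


Q = 1.08 * 712 * 7.2 = 5536.51 BTU/hr

5536.51 BTU/hr


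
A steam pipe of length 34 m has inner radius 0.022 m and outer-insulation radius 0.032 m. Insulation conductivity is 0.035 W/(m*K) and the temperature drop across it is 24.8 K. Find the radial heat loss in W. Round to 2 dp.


Q = 2*pi*0.035*34*24.8/ln(0.032/0.022) = 494.88 W

494.88 W


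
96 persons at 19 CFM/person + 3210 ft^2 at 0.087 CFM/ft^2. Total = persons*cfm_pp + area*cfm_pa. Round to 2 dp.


Total = 96*19 + 3210*0.087 = 2103.27 CFM

2103.27 CFM


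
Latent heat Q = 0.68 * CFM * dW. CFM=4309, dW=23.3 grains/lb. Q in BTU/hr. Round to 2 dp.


Q = 0.68 * 4309 * 23.3 = 68271.80 BTU/hr

68271.80 BTU/hr


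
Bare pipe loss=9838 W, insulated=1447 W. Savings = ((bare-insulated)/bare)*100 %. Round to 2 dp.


Savings = ((9838-1447)/9838)*100 = 85.29 %

85.29 %


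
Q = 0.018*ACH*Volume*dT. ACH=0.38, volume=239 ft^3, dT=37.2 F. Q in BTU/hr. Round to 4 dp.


Q = 0.018 * 0.38 * 239 * 37.2 = 60.8131 BTU/hr

60.8131 BTU/hr


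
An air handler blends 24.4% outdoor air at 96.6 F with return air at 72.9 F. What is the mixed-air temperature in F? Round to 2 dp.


T_mix = 72.9 + (24.4/100)*(96.6-72.9) = 78.68 F

78.68 F


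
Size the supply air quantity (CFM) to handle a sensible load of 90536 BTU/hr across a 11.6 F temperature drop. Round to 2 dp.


CFM = 90536 / (1.08 * 11.6) = 7226.69

7226.69 CFM


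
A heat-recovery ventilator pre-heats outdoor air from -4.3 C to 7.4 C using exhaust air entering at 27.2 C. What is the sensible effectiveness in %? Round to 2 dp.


eff = (7.4-(-4.3))/(27.2-(-4.3))*100 = 37.14 %

37.14 %


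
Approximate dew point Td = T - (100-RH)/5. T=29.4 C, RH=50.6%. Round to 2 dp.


Td = 29.4 - (100-50.6)/5 = 19.52 C

19.52 C


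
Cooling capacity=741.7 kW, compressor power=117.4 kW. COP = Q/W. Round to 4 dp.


COP = 741.7 / 117.4 = 6.3177

6.3177


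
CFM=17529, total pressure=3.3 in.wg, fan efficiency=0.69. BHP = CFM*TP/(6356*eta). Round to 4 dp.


BHP = 17529 * 3.3 / (6356 * 0.69) = 13.1898 hp

13.1898 hp


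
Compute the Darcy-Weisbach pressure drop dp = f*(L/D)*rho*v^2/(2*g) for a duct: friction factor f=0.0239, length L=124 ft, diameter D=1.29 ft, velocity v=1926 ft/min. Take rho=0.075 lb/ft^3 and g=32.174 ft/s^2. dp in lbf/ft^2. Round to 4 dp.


v_fps = 1926/60 = 32.1 ft/s
dp = 0.0239*(124/1.29)*0.075*32.1^2/(2*32.174) = 2.7591 lbf/ft^2

2.7591 lbf/ft^2


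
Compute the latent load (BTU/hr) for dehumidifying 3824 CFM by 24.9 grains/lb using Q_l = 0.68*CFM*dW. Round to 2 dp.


Q = 0.68 * 3824 * 24.9 = 64747.97 BTU/hr

64747.97 BTU/hr


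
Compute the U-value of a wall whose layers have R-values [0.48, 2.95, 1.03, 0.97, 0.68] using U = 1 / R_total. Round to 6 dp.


R_total = 0.48 + 2.95 + 1.03 + 0.97 + 0.68 = 6.11
U = 1/6.11 = 0.163666

0.163666


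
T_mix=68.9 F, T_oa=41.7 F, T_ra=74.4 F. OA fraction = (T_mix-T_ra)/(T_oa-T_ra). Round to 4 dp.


frac = (68.9 - 74.4) / (41.7 - 74.4) = 0.1682

0.1682


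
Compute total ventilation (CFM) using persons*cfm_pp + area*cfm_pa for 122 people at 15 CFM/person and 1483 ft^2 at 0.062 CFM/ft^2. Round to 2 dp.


Total = 122*15 + 1483*0.062 = 1921.95 CFM

1921.95 CFM


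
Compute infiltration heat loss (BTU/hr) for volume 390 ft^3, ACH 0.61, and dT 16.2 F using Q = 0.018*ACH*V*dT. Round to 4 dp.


Q = 0.018 * 0.61 * 390 * 16.2 = 69.3716 BTU/hr

69.3716 BTU/hr


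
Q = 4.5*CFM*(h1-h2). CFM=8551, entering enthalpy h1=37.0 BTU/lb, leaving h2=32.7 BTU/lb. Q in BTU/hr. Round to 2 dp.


Q = 4.5 * 8551 * (37.0 - 32.7) = 165461.85 BTU/hr

165461.85 BTU/hr


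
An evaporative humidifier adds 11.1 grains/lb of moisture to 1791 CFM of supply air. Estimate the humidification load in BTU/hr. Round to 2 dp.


Q = 0.68 * 1791 * 11.1 = 13518.47 BTU/hr

13518.47 BTU/hr


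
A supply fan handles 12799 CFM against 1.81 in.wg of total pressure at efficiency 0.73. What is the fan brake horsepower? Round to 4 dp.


BHP = 12799 * 1.81 / (6356 * 0.73) = 4.9928 hp

4.9928 hp


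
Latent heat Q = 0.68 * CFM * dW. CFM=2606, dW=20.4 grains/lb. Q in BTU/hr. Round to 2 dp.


Q = 0.68 * 2606 * 20.4 = 36150.43 BTU/hr

36150.43 BTU/hr


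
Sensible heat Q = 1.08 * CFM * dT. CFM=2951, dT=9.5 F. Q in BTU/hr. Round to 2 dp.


Q = 1.08 * 2951 * 9.5 = 30277.26 BTU/hr

30277.26 BTU/hr


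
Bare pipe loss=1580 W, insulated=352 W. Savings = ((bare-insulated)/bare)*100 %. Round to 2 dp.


Savings = ((1580-352)/1580)*100 = 77.72 %

77.72 %


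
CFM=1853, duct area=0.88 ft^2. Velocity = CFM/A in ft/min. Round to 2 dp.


V = 1853 / 0.88 = 2105.68 ft/min

2105.68 ft/min


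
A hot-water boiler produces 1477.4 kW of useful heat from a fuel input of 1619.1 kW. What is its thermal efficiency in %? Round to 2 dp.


eta = (1477.4/1619.1)*100 = 91.25 %

91.25 %


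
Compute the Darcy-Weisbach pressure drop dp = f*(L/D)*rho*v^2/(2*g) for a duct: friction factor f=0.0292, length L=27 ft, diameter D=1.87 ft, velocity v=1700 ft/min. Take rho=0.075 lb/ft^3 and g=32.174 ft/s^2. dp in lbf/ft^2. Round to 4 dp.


v_fps = 1700/60 = 28.3333 ft/s
dp = 0.0292*(27/1.87)*0.075*28.3333^2/(2*32.174) = 0.3945 lbf/ft^2

0.3945 lbf/ft^2


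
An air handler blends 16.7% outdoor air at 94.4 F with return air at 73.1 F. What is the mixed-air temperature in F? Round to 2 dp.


T_mix = 73.1 + (16.7/100)*(94.4-73.1) = 76.66 F

76.66 F


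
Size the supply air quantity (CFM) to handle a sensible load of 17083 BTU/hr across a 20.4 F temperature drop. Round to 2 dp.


CFM = 17083 / (1.08 * 20.4) = 775.37

775.37 CFM


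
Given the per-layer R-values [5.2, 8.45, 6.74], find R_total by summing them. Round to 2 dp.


R_total = 5.2 + 8.45 + 6.74 = 20.39

20.39


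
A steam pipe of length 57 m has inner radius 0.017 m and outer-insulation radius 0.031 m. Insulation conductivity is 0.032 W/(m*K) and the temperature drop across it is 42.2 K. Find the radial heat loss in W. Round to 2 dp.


Q = 2*pi*0.032*57*42.2/ln(0.031/0.017) = 805.02 W

805.02 W


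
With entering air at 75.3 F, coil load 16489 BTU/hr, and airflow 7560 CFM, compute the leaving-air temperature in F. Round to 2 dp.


dT = 16489/(1.08*7560) = 2.0195
T_leave = 75.3 - 2.0195 = 73.28 F

73.28 F


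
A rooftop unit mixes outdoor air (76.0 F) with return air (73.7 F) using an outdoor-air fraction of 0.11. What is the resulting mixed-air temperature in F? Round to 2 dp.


T_mix = 0.11*76.0 + 0.89*73.7 = 73.95 F

73.95 F


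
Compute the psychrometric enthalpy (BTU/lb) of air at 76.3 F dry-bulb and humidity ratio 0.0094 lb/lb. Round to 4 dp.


h = 0.24*76.3 + 0.0094*(1061+0.444*76.3) = 28.6038 BTU/lb

28.6038 BTU/lb


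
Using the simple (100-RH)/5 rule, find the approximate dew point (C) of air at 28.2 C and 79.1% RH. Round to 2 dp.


Td = 28.2 - (100-79.1)/5 = 24.02 C

24.02 C


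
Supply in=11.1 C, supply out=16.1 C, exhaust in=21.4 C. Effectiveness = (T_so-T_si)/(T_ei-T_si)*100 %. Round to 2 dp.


eff = (16.1-11.1)/(21.4-11.1)*100 = 48.54 %

48.54 %


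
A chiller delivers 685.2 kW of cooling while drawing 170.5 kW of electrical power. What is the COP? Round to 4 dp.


COP = 685.2 / 170.5 = 4.0188

4.0188


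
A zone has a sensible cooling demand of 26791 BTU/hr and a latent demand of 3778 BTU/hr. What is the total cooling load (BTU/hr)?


Qt = 26791 + 3778 = 30569 BTU/hr

30569 BTU/hr


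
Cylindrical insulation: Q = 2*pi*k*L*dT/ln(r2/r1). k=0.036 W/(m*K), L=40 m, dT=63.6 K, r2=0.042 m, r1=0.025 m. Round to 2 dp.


Q = 2*pi*0.036*40*63.6/ln(0.042/0.025) = 1109.19 W

1109.19 W


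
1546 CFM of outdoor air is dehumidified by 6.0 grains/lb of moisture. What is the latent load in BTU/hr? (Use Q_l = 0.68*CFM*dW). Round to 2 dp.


Q = 0.68 * 1546 * 6.0 = 6307.68 BTU/hr

6307.68 BTU/hr


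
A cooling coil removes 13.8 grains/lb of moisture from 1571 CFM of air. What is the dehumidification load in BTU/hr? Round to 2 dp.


Q = 0.68 * 1571 * 13.8 = 14742.26 BTU/hr

14742.26 BTU/hr


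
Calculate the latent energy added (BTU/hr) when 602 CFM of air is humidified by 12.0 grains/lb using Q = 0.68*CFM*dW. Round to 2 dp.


Q = 0.68 * 602 * 12.0 = 4912.32 BTU/hr

4912.32 BTU/hr


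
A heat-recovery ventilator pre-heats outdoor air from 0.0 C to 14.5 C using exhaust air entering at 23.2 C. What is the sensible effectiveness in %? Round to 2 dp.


eff = (14.5-0.0)/(23.2-0.0)*100 = 62.50 %

62.50 %


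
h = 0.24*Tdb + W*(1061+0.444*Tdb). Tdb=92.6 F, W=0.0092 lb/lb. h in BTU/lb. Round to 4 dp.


h = 0.24*92.6 + 0.0092*(1061+0.444*92.6) = 32.3635 BTU/lb

32.3635 BTU/lb


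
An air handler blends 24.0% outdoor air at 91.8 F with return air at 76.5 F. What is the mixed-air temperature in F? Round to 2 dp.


T_mix = 76.5 + (24.0/100)*(91.8-76.5) = 80.17 F

80.17 F


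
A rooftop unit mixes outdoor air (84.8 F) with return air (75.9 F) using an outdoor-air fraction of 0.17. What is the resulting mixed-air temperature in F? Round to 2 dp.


T_mix = 0.17*84.8 + 0.83*75.9 = 77.41 F

77.41 F


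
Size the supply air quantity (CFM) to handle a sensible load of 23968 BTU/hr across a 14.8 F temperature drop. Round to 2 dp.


CFM = 23968 / (1.08 * 14.8) = 1499.50

1499.50 CFM


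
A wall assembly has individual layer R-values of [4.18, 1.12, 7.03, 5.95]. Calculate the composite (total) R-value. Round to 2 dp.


R_total = 4.18 + 1.12 + 7.03 + 5.95 = 18.28

18.28


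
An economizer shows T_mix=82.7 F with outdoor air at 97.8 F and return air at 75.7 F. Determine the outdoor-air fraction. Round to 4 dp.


frac = (82.7 - 75.7) / (97.8 - 75.7) = 0.3167

0.3167


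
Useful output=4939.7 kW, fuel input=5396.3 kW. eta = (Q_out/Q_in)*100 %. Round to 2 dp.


eta = (4939.7/5396.3)*100 = 91.54 %

91.54 %


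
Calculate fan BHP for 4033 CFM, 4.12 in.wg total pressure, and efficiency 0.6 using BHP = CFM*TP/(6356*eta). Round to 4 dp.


BHP = 4033 * 4.12 / (6356 * 0.6) = 4.3570 hp

4.3570 hp


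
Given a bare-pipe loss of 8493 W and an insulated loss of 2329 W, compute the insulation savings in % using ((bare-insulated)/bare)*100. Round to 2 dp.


Savings = ((8493-2329)/8493)*100 = 72.58 %

72.58 %


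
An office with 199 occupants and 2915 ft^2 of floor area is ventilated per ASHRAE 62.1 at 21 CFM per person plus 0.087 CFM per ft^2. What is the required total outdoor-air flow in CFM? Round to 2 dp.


Total = 199*21 + 2915*0.087 = 4432.61 CFM

4432.61 CFM


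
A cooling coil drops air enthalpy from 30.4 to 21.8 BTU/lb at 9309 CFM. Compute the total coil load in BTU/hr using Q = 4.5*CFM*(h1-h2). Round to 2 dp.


Q = 4.5 * 9309 * (30.4 - 21.8) = 360258.30 BTU/hr

360258.30 BTU/hr


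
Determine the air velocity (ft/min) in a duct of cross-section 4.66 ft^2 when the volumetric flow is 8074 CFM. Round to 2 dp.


V = 8074 / 4.66 = 1732.62 ft/min

1732.62 ft/min


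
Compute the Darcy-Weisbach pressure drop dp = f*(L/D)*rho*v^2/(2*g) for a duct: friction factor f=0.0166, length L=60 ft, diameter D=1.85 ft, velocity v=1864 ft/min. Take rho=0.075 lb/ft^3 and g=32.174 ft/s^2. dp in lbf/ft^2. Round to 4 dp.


v_fps = 1864/60 = 31.0667 ft/s
dp = 0.0166*(60/1.85)*0.075*31.0667^2/(2*32.174) = 0.6056 lbf/ft^2

0.6056 lbf/ft^2


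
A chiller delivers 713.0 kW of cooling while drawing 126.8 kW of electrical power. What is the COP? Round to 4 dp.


COP = 713.0 / 126.8 = 5.6230

5.6230


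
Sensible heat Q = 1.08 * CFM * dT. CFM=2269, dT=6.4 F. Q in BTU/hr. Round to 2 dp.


Q = 1.08 * 2269 * 6.4 = 15683.33 BTU/hr

15683.33 BTU/hr


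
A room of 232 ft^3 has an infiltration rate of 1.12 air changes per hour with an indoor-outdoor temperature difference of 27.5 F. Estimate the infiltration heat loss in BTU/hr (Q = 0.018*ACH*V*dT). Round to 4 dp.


Q = 0.018 * 1.12 * 232 * 27.5 = 128.6208 BTU/hr

128.6208 BTU/hr


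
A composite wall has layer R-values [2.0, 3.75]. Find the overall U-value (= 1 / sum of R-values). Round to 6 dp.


R_total = 2.0 + 3.75 = 5.75
U = 1/5.75 = 0.173913

0.173913


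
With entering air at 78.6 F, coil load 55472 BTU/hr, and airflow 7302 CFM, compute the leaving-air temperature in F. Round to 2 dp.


dT = 55472/(1.08*7302) = 7.0341
T_leave = 78.6 - 7.0341 = 71.57 F

71.57 F


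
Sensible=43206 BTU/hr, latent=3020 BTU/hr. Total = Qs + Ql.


Qt = 43206 + 3020 = 46226 BTU/hr

46226 BTU/hr


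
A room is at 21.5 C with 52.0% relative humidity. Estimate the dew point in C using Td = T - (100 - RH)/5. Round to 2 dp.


Td = 21.5 - (100-52.0)/5 = 11.90 C

11.90 C


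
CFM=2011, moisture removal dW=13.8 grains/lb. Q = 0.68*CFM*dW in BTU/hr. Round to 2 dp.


Q = 0.68 * 2011 * 13.8 = 18871.22 BTU/hr

18871.22 BTU/hr


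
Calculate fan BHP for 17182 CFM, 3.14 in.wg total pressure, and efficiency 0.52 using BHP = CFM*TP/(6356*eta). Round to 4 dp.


BHP = 17182 * 3.14 / (6356 * 0.52) = 16.3236 hp

16.3236 hp


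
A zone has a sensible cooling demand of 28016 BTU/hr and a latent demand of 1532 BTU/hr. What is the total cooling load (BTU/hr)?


Qt = 28016 + 1532 = 29548 BTU/hr

29548 BTU/hr


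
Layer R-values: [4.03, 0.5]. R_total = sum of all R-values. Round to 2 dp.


R_total = 4.03 + 0.5 = 4.53

4.53


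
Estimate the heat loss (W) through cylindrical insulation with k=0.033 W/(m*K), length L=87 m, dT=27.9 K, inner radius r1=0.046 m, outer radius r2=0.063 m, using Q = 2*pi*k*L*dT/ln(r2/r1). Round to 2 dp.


Q = 2*pi*0.033*87*27.9/ln(0.063/0.046) = 1600.32 W

1600.32 W


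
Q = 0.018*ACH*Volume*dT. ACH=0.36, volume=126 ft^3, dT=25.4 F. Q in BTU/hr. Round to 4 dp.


Q = 0.018 * 0.36 * 126 * 25.4 = 20.7386 BTU/hr

20.7386 BTU/hr


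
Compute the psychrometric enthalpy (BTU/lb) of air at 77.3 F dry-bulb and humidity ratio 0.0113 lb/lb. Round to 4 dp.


h = 0.24*77.3 + 0.0113*(1061+0.444*77.3) = 30.9291 BTU/lb

30.9291 BTU/lb


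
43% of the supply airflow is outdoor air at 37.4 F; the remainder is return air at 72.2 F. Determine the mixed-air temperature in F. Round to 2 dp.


T_mix = 0.43*37.4 + 0.57*72.2 = 57.24 F

57.24 F


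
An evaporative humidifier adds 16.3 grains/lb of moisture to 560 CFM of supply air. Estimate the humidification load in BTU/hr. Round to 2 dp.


Q = 0.68 * 560 * 16.3 = 6207.04 BTU/hr

6207.04 BTU/hr


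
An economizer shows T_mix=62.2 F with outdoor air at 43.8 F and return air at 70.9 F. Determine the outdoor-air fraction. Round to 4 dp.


frac = (62.2 - 70.9) / (43.8 - 70.9) = 0.3210

0.3210


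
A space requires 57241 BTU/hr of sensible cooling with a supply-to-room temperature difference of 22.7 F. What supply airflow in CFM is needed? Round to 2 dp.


CFM = 57241 / (1.08 * 22.7) = 2334.84

2334.84 CFM


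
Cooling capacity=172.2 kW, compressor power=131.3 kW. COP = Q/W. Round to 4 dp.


COP = 172.2 / 131.3 = 1.3115

1.3115


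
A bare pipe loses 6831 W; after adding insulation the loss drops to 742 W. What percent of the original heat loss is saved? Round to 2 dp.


Savings = ((6831-742)/6831)*100 = 89.14 %

89.14 %


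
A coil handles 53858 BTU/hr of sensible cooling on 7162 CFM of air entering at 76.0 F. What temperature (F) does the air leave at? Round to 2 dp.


dT = 53858/(1.08*7162) = 6.9629
T_leave = 76.0 - 6.9629 = 69.04 F

69.04 F


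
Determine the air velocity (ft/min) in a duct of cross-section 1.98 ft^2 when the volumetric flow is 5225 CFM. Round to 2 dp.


V = 5225 / 1.98 = 2638.89 ft/min

2638.89 ft/min


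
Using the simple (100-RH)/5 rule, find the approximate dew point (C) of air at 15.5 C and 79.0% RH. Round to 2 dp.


Td = 15.5 - (100-79.0)/5 = 11.30 C

11.30 C


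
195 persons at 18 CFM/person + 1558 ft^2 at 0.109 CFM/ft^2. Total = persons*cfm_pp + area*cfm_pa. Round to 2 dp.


Total = 195*18 + 1558*0.109 = 3679.82 CFM

3679.82 CFM


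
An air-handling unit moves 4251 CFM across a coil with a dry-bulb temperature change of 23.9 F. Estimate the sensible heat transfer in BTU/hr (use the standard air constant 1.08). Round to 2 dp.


Q = 1.08 * 4251 * 23.9 = 109726.81 BTU/hr

109726.81 BTU/hr


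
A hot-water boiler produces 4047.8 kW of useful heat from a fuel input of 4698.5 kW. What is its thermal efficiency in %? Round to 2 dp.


eta = (4047.8/4698.5)*100 = 86.15 %

86.15 %


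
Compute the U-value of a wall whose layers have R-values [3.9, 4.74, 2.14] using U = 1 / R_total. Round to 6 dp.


R_total = 3.9 + 4.74 + 2.14 = 10.78
U = 1/10.78 = 0.092764

0.092764


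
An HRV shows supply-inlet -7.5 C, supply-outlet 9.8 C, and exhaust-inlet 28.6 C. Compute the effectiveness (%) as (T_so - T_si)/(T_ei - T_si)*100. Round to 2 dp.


eff = (9.8-(-7.5))/(28.6-(-7.5))*100 = 47.92 %

47.92 %


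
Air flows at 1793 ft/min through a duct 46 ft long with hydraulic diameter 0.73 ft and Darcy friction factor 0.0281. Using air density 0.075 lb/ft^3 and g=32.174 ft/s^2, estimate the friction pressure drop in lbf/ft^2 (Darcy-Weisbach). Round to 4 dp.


v_fps = 1793/60 = 29.8833 ft/s
dp = 0.0281*(46/0.73)*0.075*29.8833^2/(2*32.174) = 1.8430 lbf/ft^2

1.8430 lbf/ft^2


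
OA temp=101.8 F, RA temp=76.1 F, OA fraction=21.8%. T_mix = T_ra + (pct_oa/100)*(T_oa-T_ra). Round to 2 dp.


T_mix = 76.1 + (21.8/100)*(101.8-76.1) = 81.70 F

81.70 F


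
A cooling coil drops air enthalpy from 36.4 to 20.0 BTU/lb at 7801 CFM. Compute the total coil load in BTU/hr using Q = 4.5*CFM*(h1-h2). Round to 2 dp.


Q = 4.5 * 7801 * (36.4 - 20.0) = 575713.80 BTU/hr

575713.80 BTU/hr


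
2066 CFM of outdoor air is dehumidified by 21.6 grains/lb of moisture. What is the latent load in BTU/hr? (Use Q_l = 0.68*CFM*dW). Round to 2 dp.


Q = 0.68 * 2066 * 21.6 = 30345.41 BTU/hr

30345.41 BTU/hr


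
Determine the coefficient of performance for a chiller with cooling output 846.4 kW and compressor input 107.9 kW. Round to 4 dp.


COP = 846.4 / 107.9 = 7.8443

7.8443


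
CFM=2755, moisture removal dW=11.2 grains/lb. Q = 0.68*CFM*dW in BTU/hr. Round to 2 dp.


Q = 0.68 * 2755 * 11.2 = 20982.08 BTU/hr

20982.08 BTU/hr


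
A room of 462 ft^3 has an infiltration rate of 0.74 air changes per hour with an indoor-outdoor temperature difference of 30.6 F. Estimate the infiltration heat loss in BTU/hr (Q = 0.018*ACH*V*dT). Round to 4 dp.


Q = 0.018 * 0.74 * 462 * 30.6 = 188.3075 BTU/hr

188.3075 BTU/hr


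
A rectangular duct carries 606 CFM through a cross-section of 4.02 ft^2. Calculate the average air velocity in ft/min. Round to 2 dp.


V = 606 / 4.02 = 150.75 ft/min

150.75 ft/min


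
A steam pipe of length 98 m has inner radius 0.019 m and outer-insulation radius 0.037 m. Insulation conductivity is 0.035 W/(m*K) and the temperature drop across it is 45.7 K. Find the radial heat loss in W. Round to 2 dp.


Q = 2*pi*0.035*98*45.7/ln(0.037/0.019) = 1477.76 W

1477.76 W


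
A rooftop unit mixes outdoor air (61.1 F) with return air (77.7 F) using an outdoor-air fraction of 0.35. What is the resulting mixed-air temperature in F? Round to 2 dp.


T_mix = 0.35*61.1 + 0.65*77.7 = 71.89 F

71.89 F


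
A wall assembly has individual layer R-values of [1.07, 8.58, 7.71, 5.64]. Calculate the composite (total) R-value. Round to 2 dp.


R_total = 1.07 + 8.58 + 7.71 + 5.64 = 23.00

23.00


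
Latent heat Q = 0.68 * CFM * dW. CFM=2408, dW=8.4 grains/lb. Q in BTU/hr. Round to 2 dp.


Q = 0.68 * 2408 * 8.4 = 13754.50 BTU/hr

13754.50 BTU/hr


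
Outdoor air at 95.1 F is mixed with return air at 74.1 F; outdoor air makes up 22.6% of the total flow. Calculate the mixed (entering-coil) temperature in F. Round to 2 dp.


T_mix = 74.1 + (22.6/100)*(95.1-74.1) = 78.85 F

78.85 F


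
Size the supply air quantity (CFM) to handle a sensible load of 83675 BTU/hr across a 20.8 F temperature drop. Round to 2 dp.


CFM = 83675 / (1.08 * 20.8) = 3724.85

3724.85 CFM


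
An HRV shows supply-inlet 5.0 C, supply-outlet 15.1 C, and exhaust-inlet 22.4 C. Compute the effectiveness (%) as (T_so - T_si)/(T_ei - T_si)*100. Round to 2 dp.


eff = (15.1-5.0)/(22.4-5.0)*100 = 58.05 %

58.05 %


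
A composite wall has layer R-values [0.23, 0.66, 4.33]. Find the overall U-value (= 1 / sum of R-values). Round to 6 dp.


R_total = 0.23 + 0.66 + 4.33 = 5.22
U = 1/5.22 = 0.191571

0.191571


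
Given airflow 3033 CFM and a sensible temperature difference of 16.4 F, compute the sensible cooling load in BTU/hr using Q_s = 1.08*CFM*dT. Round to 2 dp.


Q = 1.08 * 3033 * 16.4 = 53720.50 BTU/hr

53720.50 BTU/hr


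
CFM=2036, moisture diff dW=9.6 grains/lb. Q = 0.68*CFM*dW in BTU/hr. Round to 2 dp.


Q = 0.68 * 2036 * 9.6 = 13291.01 BTU/hr

13291.01 BTU/hr


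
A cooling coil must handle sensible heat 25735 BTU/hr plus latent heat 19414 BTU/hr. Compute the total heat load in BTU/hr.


Qt = 25735 + 19414 = 45149 BTU/hr

45149 BTU/hr


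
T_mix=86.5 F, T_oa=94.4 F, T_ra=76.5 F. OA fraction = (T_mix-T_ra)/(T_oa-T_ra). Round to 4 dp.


frac = (86.5 - 76.5) / (94.4 - 76.5) = 0.5587

0.5587


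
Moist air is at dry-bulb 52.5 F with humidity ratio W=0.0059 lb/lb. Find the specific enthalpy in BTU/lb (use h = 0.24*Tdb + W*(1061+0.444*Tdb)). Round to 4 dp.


h = 0.24*52.5 + 0.0059*(1061+0.444*52.5) = 18.9974 BTU/lb

18.9974 BTU/lb


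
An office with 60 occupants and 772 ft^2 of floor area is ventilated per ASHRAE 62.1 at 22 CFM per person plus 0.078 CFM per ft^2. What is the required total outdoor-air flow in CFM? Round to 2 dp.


Total = 60*22 + 772*0.078 = 1380.22 CFM

1380.22 CFM


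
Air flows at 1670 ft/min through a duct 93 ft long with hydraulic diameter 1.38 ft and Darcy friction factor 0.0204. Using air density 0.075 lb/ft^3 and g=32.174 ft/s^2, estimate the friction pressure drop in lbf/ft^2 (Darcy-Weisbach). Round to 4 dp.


v_fps = 1670/60 = 27.8333 ft/s
dp = 0.0204*(93/1.38)*0.075*27.8333^2/(2*32.174) = 1.2413 lbf/ft^2

1.2413 lbf/ft^2


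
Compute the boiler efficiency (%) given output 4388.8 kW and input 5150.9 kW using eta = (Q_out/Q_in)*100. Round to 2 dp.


eta = (4388.8/5150.9)*100 = 85.20 %

85.20 %


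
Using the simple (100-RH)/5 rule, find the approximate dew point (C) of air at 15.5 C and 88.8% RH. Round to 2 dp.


Td = 15.5 - (100-88.8)/5 = 13.26 C

13.26 C


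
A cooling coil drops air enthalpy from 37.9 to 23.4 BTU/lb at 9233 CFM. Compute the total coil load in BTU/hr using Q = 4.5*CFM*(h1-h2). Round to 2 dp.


Q = 4.5 * 9233 * (37.9 - 23.4) = 602453.25 BTU/hr

602453.25 BTU/hr


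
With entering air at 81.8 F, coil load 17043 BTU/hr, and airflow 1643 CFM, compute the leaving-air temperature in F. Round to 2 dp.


dT = 17043/(1.08*1643) = 9.6047
T_leave = 81.8 - 9.6047 = 72.20 F

72.20 F


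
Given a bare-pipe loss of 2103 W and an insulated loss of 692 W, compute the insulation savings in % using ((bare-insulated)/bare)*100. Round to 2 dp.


Savings = ((2103-692)/2103)*100 = 67.09 %

67.09 %


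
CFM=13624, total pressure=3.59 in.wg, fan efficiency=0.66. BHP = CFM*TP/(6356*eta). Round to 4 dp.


BHP = 13624 * 3.59 / (6356 * 0.66) = 11.6593 hp

11.6593 hp


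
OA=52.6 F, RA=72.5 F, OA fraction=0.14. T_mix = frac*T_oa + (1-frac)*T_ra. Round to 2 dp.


T_mix = 0.14*52.6 + 0.86*72.5 = 69.71 F

69.71 F


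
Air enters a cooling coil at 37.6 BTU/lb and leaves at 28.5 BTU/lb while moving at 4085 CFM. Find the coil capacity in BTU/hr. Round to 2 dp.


Q = 4.5 * 4085 * (37.6 - 28.5) = 167280.75 BTU/hr

167280.75 BTU/hr


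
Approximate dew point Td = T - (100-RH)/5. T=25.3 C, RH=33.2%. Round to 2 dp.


Td = 25.3 - (100-33.2)/5 = 11.94 C

11.94 C


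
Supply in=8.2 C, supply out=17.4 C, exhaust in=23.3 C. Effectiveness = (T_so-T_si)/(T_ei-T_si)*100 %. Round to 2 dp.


eff = (17.4-8.2)/(23.3-8.2)*100 = 60.93 %

60.93 %


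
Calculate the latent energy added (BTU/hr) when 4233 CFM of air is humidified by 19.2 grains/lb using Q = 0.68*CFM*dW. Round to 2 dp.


Q = 0.68 * 4233 * 19.2 = 55266.05 BTU/hr

55266.05 BTU/hr


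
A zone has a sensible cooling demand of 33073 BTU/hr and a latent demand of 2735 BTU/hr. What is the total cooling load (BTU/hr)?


Qt = 33073 + 2735 = 35808 BTU/hr

35808 BTU/hr


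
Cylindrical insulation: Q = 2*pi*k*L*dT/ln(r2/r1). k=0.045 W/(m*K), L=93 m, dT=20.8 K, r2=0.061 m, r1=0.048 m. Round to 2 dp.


Q = 2*pi*0.045*93*20.8/ln(0.061/0.048) = 2282.02 W

2282.02 W


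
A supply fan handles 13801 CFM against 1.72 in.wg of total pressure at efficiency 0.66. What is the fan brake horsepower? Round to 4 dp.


BHP = 13801 * 1.72 / (6356 * 0.66) = 5.6586 hp

5.6586 hp


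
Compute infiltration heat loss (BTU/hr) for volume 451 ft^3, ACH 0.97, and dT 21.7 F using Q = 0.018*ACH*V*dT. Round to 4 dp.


Q = 0.018 * 0.97 * 451 * 21.7 = 170.8758 BTU/hr

170.8758 BTU/hr


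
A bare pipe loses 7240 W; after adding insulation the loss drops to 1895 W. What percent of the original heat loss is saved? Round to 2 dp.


Savings = ((7240-1895)/7240)*100 = 73.83 %

73.83 %


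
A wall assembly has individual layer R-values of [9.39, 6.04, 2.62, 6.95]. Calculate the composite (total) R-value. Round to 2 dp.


R_total = 9.39 + 6.04 + 2.62 + 6.95 = 25.00

25.00


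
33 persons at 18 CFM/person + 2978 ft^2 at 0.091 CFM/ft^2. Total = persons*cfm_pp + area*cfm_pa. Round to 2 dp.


Total = 33*18 + 2978*0.091 = 865.00 CFM

865.00 CFM


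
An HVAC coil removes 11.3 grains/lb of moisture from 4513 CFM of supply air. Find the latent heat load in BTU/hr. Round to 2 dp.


Q = 0.68 * 4513 * 11.3 = 34677.89 BTU/hr

34677.89 BTU/hr


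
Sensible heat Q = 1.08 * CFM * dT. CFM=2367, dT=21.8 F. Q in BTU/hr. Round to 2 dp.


Q = 1.08 * 2367 * 21.8 = 55728.65 BTU/hr

55728.65 BTU/hr


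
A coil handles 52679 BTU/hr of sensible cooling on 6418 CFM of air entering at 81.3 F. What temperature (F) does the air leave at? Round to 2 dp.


dT = 52679/(1.08*6418) = 7.6000
T_leave = 81.3 - 7.6000 = 73.70 F

73.70 F


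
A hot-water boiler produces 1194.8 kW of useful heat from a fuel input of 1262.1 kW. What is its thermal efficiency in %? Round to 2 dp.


eta = (1194.8/1262.1)*100 = 94.67 %

94.67 %


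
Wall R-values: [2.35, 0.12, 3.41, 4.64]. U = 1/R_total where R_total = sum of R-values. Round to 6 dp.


R_total = 2.35 + 0.12 + 3.41 + 4.64 = 10.52
U = 1/10.52 = 0.095057

0.095057


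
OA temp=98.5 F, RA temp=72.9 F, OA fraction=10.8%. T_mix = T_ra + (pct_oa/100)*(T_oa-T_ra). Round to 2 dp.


T_mix = 72.9 + (10.8/100)*(98.5-72.9) = 75.66 F

75.66 F


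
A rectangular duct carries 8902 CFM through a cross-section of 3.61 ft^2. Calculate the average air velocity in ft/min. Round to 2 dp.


V = 8902 / 3.61 = 2465.93 ft/min

2465.93 ft/min


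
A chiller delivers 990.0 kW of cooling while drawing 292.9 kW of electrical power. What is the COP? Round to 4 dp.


COP = 990.0 / 292.9 = 3.3800

3.3800


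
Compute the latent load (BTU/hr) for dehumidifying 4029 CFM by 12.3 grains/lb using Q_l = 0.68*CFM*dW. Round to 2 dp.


Q = 0.68 * 4029 * 12.3 = 33698.56 BTU/hr

33698.56 BTU/hr


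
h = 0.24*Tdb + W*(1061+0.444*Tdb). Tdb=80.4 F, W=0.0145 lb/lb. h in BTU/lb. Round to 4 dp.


h = 0.24*80.4 + 0.0145*(1061+0.444*80.4) = 35.1981 BTU/lb

35.1981 BTU/lb


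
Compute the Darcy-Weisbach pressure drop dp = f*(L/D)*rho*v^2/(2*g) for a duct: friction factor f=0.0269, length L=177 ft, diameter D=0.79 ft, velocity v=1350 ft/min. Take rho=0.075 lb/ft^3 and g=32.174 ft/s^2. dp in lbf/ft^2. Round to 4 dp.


v_fps = 1350/60 = 22.5 ft/s
dp = 0.0269*(177/0.79)*0.075*22.5^2/(2*32.174) = 3.5562 lbf/ft^2

3.5562 lbf/ft^2


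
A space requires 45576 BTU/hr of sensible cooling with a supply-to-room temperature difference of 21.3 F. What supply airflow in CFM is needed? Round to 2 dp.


CFM = 45576 / (1.08 * 21.3) = 1981.22

1981.22 CFM


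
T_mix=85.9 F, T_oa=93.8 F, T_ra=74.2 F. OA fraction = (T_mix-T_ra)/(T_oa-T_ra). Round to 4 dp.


frac = (85.9 - 74.2) / (93.8 - 74.2) = 0.5969

0.5969


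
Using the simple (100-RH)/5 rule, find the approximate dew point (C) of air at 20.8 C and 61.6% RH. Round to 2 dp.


Td = 20.8 - (100-61.6)/5 = 13.12 C

13.12 C


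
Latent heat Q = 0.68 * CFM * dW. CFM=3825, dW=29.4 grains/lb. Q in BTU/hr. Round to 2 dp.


Q = 0.68 * 3825 * 29.4 = 76469.40 BTU/hr

76469.40 BTU/hr


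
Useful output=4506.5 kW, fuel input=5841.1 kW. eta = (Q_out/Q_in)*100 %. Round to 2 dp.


eta = (4506.5/5841.1)*100 = 77.15 %

77.15 %


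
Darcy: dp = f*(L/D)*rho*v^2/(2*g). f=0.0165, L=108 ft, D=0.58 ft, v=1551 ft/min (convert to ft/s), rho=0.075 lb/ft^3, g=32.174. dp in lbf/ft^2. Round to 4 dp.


v_fps = 1551/60 = 25.85 ft/s
dp = 0.0165*(108/0.58)*0.075*25.85^2/(2*32.174) = 2.3929 lbf/ft^2

2.3929 lbf/ft^2


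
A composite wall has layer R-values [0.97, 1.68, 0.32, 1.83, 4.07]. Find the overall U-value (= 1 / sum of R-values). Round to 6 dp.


R_total = 0.97 + 1.68 + 0.32 + 1.83 + 4.07 = 8.87
U = 1/8.87 = 0.112740

0.112740


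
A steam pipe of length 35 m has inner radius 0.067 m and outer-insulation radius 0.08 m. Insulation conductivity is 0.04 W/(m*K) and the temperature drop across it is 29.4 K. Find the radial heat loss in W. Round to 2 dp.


Q = 2*pi*0.04*35*29.4/ln(0.08/0.067) = 1458.35 W

1458.35 W


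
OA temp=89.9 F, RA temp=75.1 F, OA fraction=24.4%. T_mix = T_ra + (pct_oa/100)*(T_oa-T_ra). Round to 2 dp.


T_mix = 75.1 + (24.4/100)*(89.9-75.1) = 78.71 F

78.71 F


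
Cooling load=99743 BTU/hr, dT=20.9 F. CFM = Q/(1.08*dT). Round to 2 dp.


CFM = 99743 / (1.08 * 20.9) = 4418.88

4418.88 CFM


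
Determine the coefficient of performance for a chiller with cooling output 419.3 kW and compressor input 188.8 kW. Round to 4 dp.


COP = 419.3 / 188.8 = 2.2209

2.2209


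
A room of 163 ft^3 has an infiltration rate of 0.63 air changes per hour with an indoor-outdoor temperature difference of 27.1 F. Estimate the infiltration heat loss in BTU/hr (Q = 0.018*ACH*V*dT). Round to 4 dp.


Q = 0.018 * 0.63 * 163 * 27.1 = 50.0922 BTU/hr

50.0922 BTU/hr


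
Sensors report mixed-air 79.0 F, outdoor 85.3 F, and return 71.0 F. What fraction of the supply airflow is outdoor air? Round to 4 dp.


frac = (79.0 - 71.0) / (85.3 - 71.0) = 0.5594

0.5594


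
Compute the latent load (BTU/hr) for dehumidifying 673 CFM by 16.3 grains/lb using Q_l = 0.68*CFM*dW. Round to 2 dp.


Q = 0.68 * 673 * 16.3 = 7459.53 BTU/hr

7459.53 BTU/hr


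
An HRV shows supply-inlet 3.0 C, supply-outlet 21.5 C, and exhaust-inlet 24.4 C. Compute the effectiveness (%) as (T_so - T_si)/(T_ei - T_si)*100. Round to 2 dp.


eff = (21.5-3.0)/(24.4-3.0)*100 = 86.45 %

86.45 %


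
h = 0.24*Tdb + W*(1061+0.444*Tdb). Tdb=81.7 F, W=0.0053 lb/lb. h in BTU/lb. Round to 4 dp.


h = 0.24*81.7 + 0.0053*(1061+0.444*81.7) = 25.4236 BTU/lb

25.4236 BTU/lb


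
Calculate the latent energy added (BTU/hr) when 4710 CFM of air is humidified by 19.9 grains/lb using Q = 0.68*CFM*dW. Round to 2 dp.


Q = 0.68 * 4710 * 19.9 = 63735.72 BTU/hr

63735.72 BTU/hr


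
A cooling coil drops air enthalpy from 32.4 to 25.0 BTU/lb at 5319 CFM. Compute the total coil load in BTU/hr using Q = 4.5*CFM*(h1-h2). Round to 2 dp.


Q = 4.5 * 5319 * (32.4 - 25.0) = 177122.70 BTU/hr

177122.70 BTU/hr


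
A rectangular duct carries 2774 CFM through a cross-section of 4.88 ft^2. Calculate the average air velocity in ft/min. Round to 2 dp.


V = 2774 / 4.88 = 568.44 ft/min

568.44 ft/min


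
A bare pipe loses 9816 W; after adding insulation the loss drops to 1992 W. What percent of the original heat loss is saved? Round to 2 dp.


Savings = ((9816-1992)/9816)*100 = 79.71 %

79.71 %


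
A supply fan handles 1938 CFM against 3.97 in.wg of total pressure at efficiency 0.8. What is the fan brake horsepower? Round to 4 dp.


BHP = 1938 * 3.97 / (6356 * 0.8) = 1.5131 hp

1.5131 hp


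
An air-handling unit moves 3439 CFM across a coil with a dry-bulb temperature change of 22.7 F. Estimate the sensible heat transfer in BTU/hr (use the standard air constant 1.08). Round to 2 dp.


Q = 1.08 * 3439 * 22.7 = 84310.52 BTU/hr

84310.52 BTU/hr


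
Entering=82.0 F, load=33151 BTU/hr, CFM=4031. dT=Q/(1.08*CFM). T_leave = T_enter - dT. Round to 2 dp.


dT = 33151/(1.08*4031) = 7.6148
T_leave = 82.0 - 7.6148 = 74.39 F

74.39 F


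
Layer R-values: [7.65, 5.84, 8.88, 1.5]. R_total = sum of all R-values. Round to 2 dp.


R_total = 7.65 + 5.84 + 8.88 + 1.5 = 23.87

23.87


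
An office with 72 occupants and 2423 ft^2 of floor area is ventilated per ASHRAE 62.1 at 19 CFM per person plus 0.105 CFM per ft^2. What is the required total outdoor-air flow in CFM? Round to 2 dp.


Total = 72*19 + 2423*0.105 = 1622.42 CFM

1622.42 CFM


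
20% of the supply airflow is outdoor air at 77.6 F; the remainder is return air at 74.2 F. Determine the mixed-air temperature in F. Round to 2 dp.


T_mix = 0.2*77.6 + 0.8*74.2 = 74.88 F

74.88 F


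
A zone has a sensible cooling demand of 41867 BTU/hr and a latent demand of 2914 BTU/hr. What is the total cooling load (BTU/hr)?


Qt = 41867 + 2914 = 44781 BTU/hr

44781 BTU/hr


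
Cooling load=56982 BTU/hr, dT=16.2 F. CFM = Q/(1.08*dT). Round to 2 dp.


CFM = 56982 / (1.08 * 16.2) = 3256.86

3256.86 CFM


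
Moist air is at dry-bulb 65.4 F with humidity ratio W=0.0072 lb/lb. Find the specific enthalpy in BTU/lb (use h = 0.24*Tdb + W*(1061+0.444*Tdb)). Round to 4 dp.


h = 0.24*65.4 + 0.0072*(1061+0.444*65.4) = 23.5443 BTU/lb

23.5443 BTU/lb


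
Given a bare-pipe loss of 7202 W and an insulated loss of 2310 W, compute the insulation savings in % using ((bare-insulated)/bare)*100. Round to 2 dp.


Savings = ((7202-2310)/7202)*100 = 67.93 %

67.93 %


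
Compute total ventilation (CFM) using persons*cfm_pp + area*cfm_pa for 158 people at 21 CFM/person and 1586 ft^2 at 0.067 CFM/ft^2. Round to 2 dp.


Total = 158*21 + 1586*0.067 = 3424.26 CFM

3424.26 CFM


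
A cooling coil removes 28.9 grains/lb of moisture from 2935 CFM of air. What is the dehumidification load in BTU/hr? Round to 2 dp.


Q = 0.68 * 2935 * 28.9 = 57678.62 BTU/hr

57678.62 BTU/hr


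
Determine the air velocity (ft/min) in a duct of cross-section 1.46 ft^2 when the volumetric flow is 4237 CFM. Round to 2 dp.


V = 4237 / 1.46 = 2902.05 ft/min

2902.05 ft/min


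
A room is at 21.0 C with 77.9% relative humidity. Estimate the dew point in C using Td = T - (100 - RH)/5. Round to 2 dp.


Td = 21.0 - (100-77.9)/5 = 16.58 C

16.58 C


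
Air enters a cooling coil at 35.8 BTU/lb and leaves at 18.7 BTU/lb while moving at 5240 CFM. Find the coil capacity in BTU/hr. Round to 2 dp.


Q = 4.5 * 5240 * (35.8 - 18.7) = 403218.00 BTU/hr

403218.00 BTU/hr


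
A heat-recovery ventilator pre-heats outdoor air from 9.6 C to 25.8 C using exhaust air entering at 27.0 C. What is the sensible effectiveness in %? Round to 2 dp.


eff = (25.8-9.6)/(27.0-9.6)*100 = 93.10 %

93.10 %


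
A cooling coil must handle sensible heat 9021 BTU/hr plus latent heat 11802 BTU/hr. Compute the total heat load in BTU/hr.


Qt = 9021 + 11802 = 20823 BTU/hr

20823 BTU/hr


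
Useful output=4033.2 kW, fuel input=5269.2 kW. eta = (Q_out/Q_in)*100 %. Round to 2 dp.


eta = (4033.2/5269.2)*100 = 76.54 %

76.54 %


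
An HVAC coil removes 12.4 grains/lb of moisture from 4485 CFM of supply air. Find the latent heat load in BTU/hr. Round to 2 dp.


Q = 0.68 * 4485 * 12.4 = 37817.52 BTU/hr

37817.52 BTU/hr


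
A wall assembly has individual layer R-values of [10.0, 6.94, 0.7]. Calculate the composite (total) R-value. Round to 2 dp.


R_total = 10.0 + 6.94 + 0.7 = 17.64

17.64


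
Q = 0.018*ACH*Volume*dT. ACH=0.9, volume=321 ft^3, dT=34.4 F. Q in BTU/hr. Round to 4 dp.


Q = 0.018 * 0.9 * 321 * 34.4 = 178.8869 BTU/hr

178.8869 BTU/hr


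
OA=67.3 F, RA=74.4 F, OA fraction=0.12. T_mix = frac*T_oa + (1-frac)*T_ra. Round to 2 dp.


T_mix = 0.12*67.3 + 0.88*74.4 = 73.55 F

73.55 F


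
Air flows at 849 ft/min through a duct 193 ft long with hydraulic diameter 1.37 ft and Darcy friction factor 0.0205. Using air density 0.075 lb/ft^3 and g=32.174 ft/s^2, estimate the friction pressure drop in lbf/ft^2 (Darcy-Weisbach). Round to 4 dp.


v_fps = 849/60 = 14.15 ft/s
dp = 0.0205*(193/1.37)*0.075*14.15^2/(2*32.174) = 0.6740 lbf/ft^2

0.6740 lbf/ft^2


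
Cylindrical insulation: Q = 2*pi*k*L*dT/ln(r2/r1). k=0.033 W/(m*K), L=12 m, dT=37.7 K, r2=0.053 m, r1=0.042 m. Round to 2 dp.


Q = 2*pi*0.033*12*37.7/ln(0.053/0.042) = 403.24 W

403.24 W


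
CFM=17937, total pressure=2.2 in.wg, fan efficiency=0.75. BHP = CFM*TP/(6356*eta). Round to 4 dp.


BHP = 17937 * 2.2 / (6356 * 0.75) = 8.2780 hp

8.2780 hp
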